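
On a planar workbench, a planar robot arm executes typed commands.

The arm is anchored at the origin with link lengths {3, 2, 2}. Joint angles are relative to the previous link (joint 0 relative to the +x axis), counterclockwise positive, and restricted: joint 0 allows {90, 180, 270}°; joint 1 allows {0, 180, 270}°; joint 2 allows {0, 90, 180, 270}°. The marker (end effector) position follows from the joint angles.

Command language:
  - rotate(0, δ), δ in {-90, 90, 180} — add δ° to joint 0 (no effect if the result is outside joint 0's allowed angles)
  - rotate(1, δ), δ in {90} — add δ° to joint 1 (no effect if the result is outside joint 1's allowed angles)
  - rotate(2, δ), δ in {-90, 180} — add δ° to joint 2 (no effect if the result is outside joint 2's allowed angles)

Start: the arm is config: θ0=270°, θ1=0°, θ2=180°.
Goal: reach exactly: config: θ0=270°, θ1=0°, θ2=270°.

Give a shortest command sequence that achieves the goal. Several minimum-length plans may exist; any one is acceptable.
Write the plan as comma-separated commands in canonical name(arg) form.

from: config: θ0=270°, θ1=0°, θ2=180°
t=1 rotate(2, -90) ⇒ config: θ0=270°, θ1=0°, θ2=90°
t=2 rotate(2, 180) ⇒ config: θ0=270°, θ1=0°, θ2=270°
shorter routes all fall short; 2 is best.

rotate(2, -90), rotate(2, 180)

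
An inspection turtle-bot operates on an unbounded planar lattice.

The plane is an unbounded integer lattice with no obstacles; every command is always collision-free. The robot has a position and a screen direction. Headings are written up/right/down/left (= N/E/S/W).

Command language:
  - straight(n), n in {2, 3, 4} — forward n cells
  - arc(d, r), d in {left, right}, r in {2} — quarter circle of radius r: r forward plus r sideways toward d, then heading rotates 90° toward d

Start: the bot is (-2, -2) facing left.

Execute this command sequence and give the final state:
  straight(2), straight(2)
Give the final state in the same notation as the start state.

initial: (-2, -2) facing left
step 1 (straight(2)): (-4, -2) facing left
step 2 (straight(2)): (-6, -2) facing left

(-6, -2) facing left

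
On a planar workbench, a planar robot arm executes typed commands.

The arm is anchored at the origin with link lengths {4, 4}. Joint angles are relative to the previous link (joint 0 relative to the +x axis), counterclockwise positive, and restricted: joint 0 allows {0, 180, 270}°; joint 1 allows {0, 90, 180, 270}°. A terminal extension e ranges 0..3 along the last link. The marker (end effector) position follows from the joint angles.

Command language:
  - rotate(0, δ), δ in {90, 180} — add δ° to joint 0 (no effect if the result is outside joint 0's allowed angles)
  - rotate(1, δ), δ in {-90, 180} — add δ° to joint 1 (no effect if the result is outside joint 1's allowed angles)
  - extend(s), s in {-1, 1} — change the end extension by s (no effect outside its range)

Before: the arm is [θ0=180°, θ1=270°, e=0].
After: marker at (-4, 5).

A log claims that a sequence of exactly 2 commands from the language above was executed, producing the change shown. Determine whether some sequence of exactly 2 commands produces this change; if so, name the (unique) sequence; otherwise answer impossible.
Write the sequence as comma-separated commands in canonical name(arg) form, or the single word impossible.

extend(-1), extend(1)

key: running extend(1) before extend(-1) would end elsewhere — order is forced
start: [θ0=180°, θ1=270°, e=0]
1. extend(-1) → [θ0=180°, θ1=270°, e=0]
2. extend(1) → [θ0=180°, θ1=270°, e=1]
all 36 alternatives checked — unique.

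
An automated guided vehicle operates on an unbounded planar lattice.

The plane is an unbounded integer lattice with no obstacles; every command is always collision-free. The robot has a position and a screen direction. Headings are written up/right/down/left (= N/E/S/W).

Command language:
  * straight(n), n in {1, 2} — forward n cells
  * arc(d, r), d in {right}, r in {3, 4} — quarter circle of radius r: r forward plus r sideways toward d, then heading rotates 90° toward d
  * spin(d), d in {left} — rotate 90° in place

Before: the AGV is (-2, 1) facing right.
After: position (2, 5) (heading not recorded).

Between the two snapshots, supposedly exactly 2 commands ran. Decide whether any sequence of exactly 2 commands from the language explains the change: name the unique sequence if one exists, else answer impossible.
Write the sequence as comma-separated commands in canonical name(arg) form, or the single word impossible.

spin(left), arc(right, 4)

key: order matters: swapping spin(left) and arc(right, 4) lands elsewhere
t0: (-2, 1) facing right
1. spin(left) → (-2, 1) facing up
2. arc(right, 4) → (2, 5) facing right
no other 2-command option fits: unique.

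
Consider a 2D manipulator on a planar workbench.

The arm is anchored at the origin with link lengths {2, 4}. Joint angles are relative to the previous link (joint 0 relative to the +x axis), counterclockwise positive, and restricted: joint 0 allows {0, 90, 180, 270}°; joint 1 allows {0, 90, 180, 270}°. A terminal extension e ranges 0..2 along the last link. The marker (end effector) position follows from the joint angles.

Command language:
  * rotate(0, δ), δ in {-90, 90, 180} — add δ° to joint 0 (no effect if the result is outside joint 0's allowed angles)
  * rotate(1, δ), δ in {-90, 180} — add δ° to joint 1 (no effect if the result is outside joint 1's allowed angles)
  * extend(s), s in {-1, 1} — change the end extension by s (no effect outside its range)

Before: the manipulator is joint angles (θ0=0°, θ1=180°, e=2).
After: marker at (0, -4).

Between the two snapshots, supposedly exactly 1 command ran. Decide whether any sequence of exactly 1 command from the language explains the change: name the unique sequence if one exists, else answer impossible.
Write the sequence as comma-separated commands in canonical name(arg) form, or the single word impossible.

rotate(0, 90)

begin: joint angles (θ0=0°, θ1=180°, e=2)
[1] after rotate(0, 90): joint angles (θ0=90°, θ1=180°, e=2)
no other 1-command option fits: unique.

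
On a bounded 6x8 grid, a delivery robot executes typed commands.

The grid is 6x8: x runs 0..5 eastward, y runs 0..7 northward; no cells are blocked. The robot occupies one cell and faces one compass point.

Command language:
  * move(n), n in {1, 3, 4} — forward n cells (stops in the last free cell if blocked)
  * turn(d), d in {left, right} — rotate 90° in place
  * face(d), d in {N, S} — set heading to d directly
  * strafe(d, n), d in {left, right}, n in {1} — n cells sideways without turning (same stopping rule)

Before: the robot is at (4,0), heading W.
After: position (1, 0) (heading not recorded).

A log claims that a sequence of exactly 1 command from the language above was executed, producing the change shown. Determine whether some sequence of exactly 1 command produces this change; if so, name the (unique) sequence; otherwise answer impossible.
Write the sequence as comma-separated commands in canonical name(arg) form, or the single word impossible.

initial: at (4,0), heading W
step 1 (move(3)): at (1,0), heading W
no rival 1-sequence matches.

move(3)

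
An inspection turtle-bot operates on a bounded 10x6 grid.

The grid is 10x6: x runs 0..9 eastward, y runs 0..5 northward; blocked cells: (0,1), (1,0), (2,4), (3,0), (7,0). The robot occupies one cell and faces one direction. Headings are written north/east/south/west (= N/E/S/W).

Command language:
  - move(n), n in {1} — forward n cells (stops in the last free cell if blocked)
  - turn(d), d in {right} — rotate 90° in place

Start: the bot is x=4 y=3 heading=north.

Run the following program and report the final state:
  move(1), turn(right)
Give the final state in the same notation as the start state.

from: x=4 y=3 heading=north
step 1 (move(1)): x=4 y=4 heading=north
step 2 (turn(right)): x=4 y=4 heading=east

x=4 y=4 heading=east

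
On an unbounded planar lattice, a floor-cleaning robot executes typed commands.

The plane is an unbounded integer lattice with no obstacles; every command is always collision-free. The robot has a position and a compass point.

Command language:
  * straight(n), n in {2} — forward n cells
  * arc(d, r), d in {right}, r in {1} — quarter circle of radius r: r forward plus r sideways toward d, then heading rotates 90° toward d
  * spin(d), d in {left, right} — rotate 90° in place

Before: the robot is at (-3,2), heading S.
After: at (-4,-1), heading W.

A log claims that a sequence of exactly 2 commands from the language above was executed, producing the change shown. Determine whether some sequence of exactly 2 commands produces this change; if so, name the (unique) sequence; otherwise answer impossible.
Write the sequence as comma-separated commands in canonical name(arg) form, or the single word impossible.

straight(2), arc(right, 1)

key: cell and facing (now W) both changed — the 2 commands mix motion and turning
t0: at (-3,2), heading S
1. straight(2) → at (-3,0), heading S
2. arc(right, 1) → at (-4,-1), heading W
no rival 2-sequence matches.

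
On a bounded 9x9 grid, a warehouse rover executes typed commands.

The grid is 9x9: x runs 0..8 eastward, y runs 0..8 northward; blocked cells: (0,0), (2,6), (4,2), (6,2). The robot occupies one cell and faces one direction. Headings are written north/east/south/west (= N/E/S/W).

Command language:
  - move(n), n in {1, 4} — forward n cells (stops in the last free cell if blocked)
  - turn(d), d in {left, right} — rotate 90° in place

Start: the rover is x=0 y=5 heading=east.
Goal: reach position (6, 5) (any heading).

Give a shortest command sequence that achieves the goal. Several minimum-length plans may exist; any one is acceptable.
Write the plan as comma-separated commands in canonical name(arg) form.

move(4), move(1), move(1)

from: x=0 y=5 heading=east
[1] after move(4): x=4 y=5 heading=east
[2] after move(1): x=5 y=5 heading=east
[3] after move(1): x=6 y=5 heading=east
minimal: 3 command(s), checked below 3.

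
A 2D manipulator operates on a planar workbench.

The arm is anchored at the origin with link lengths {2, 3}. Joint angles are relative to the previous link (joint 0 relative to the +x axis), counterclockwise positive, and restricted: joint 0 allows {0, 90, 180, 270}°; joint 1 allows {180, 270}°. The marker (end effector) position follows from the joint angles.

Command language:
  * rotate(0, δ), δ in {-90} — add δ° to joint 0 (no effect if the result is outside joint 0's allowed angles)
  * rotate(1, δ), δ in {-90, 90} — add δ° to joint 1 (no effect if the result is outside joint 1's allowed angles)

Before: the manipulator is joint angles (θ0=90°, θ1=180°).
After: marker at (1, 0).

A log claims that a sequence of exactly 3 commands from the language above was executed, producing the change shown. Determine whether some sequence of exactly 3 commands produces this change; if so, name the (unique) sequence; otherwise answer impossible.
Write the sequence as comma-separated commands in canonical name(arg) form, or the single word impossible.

rotate(0, -90), rotate(0, -90), rotate(0, -90)

begin: joint angles (θ0=90°, θ1=180°)
step 1 (rotate(0, -90)): joint angles (θ0=0°, θ1=180°)
step 2 (rotate(0, -90)): joint angles (θ0=270°, θ1=180°)
step 3 (rotate(0, -90)): joint angles (θ0=180°, θ1=180°)
all 27 alternatives checked — unique.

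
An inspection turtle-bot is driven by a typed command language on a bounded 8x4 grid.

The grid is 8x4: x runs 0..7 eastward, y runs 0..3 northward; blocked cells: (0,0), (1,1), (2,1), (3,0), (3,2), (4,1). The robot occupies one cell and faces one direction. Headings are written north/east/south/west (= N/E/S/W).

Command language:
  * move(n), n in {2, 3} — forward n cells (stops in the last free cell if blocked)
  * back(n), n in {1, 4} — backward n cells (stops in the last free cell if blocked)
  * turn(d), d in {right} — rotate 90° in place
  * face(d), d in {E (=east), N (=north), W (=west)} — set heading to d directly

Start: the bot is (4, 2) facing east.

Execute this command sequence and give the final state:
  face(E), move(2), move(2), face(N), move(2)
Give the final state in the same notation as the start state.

start: (4, 2) facing east
1. face(E) → (4, 2) facing east
2. move(2) → (6, 2) facing east
3. move(2) → (7, 2) facing east
4. face(N) → (7, 2) facing north
5. move(2) → (7, 3) facing north

(7, 3) facing north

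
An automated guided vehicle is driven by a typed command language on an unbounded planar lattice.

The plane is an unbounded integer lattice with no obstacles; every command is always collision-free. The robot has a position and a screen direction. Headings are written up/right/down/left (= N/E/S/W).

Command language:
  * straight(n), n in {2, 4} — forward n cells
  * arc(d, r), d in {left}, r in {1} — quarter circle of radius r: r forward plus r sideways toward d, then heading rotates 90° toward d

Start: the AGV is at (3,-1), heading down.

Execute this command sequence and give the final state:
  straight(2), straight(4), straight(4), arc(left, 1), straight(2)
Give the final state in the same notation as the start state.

begin: at (3,-1), heading down
t=1 straight(2) ⇒ at (3,-3), heading down
t=2 straight(4) ⇒ at (3,-7), heading down
t=3 straight(4) ⇒ at (3,-11), heading down
t=4 arc(left, 1) ⇒ at (4,-12), heading right
t=5 straight(2) ⇒ at (6,-12), heading right

at (6,-12), heading right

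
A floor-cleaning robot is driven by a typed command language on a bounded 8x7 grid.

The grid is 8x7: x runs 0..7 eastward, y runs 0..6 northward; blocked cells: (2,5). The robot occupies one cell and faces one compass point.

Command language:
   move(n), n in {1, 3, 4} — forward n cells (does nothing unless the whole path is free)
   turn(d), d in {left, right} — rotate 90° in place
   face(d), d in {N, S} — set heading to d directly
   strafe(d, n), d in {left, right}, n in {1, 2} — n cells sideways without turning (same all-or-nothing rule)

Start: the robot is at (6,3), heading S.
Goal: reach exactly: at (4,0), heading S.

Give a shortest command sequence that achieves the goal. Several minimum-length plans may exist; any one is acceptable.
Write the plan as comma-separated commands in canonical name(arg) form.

move(3), strafe(right, 2)

begin: at (6,3), heading S
1. move(3) → at (6,0), heading S
2. strafe(right, 2) → at (4,0), heading S
shorter routes all fall short; 2 is best.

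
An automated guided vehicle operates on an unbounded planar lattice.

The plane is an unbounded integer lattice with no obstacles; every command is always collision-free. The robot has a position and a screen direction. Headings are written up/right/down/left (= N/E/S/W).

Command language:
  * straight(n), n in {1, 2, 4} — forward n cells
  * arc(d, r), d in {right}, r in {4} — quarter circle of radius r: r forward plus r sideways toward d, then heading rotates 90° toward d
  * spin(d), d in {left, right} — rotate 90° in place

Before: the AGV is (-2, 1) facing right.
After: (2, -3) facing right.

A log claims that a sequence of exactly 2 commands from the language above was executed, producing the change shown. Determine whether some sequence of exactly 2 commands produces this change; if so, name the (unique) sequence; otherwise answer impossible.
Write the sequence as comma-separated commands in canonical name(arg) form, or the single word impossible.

arc(right, 4), spin(left)

key: order matters: swapping arc(right, 4) and spin(left) lands elsewhere
begin: (-2, 1) facing right
1. arc(right, 4) → (2, -3) facing down
2. spin(left) → (2, -3) facing right
all 36 alternatives checked — unique.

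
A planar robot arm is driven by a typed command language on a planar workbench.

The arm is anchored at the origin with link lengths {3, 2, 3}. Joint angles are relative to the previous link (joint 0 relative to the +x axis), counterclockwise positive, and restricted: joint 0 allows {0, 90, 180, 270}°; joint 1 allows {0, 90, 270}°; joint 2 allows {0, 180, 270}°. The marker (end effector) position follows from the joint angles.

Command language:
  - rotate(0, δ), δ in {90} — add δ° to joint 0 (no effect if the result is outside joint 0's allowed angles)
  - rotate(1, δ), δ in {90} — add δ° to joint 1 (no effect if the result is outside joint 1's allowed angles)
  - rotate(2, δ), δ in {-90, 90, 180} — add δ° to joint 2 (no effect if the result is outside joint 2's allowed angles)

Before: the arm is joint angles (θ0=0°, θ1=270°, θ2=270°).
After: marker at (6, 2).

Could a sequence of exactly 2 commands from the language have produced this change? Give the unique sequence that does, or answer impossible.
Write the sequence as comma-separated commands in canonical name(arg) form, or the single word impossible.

begin: joint angles (θ0=0°, θ1=270°, θ2=270°)
1. rotate(1, 90) → joint angles (θ0=0°, θ1=0°, θ2=270°)
2. rotate(1, 90) → joint angles (θ0=0°, θ1=90°, θ2=270°)
no other 2-command option fits: unique.

rotate(1, 90), rotate(1, 90)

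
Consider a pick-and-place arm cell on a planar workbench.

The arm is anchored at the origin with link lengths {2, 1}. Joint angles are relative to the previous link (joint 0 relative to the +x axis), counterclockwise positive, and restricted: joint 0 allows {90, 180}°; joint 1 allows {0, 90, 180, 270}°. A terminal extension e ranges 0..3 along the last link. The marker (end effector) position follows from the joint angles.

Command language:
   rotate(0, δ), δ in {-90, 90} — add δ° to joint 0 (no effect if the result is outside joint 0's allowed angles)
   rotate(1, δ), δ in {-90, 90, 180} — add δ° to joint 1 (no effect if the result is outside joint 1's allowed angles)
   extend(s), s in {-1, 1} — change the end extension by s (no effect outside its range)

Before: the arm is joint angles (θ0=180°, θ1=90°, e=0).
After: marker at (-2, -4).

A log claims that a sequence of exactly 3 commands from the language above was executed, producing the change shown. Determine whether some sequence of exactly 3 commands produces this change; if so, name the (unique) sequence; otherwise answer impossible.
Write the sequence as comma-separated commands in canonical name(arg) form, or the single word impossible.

extend(1), extend(1), extend(1)

initial: joint angles (θ0=180°, θ1=90°, e=0)
1. extend(1) → joint angles (θ0=180°, θ1=90°, e=1)
2. extend(1) → joint angles (θ0=180°, θ1=90°, e=2)
3. extend(1) → joint angles (θ0=180°, θ1=90°, e=3)
uniquely the one of 343 3-step routes that fits.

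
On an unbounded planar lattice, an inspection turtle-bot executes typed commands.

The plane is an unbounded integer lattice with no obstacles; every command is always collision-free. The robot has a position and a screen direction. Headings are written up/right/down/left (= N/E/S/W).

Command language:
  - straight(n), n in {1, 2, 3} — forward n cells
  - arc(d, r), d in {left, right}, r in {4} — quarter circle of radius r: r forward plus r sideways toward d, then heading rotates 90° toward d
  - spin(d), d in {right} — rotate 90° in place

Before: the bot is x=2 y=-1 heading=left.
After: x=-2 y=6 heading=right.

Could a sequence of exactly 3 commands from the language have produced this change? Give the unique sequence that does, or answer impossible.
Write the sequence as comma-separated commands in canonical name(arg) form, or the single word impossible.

arc(right, 4), straight(3), spin(right)

key: position moved to (-2,6) AND the heading swung to E — translation plus rotation needed
begin: x=2 y=-1 heading=left
step 1 (arc(right, 4)): x=-2 y=3 heading=up
step 2 (straight(3)): x=-2 y=6 heading=up
step 3 (spin(right)): x=-2 y=6 heading=right
uniquely the one of 216 3-step routes that fits.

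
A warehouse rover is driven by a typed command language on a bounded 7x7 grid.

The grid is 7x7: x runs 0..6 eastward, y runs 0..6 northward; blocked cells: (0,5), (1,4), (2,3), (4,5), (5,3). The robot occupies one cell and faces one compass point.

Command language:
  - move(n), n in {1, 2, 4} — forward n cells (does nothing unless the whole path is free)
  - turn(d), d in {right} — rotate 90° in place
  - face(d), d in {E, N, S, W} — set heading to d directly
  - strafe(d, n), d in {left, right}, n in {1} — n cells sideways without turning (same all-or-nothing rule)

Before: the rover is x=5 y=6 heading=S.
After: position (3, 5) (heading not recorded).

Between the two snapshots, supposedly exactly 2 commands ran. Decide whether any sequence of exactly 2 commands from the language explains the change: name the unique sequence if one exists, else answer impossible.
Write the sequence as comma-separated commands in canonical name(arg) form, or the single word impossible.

every 2-command combo misses the target.

impossible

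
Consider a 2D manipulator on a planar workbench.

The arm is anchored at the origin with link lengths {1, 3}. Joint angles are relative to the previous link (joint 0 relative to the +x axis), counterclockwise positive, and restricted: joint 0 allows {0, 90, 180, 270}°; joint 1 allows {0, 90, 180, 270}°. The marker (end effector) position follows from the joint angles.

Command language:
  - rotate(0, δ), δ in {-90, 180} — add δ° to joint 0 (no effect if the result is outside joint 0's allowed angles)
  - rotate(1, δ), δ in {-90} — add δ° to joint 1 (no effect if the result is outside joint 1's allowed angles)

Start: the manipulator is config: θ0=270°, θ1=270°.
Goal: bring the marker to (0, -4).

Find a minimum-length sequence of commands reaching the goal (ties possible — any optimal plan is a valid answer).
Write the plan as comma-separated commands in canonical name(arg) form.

rotate(1, -90), rotate(1, -90), rotate(1, -90)

start: config: θ0=270°, θ1=270°
step 1 (rotate(1, -90)): config: θ0=270°, θ1=180°
step 2 (rotate(1, -90)): config: θ0=270°, θ1=90°
step 3 (rotate(1, -90)): config: θ0=270°, θ1=0°
nothing shorter than 3 reaches the goal.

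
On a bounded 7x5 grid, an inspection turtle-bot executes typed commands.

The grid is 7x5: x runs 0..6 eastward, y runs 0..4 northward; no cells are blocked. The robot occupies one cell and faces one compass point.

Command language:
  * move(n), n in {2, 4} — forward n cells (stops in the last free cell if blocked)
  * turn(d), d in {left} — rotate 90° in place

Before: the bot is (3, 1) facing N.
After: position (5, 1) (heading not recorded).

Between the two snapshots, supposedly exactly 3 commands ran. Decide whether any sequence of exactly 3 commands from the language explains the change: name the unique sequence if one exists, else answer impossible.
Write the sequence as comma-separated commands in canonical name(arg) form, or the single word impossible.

impossible

all 27 sequences checked — none match.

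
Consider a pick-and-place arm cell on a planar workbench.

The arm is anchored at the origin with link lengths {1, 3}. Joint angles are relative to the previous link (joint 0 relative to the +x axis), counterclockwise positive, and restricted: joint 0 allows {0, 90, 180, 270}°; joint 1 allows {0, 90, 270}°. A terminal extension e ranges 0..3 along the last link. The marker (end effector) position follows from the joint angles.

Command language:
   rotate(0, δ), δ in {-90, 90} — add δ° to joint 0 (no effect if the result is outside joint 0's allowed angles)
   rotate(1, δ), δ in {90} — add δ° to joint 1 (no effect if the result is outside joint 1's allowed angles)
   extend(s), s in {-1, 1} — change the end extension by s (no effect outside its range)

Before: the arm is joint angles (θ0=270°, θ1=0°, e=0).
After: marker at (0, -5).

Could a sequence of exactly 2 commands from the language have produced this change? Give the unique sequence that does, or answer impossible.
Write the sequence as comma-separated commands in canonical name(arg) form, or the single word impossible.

key: running extend(1) before extend(-1) would end elsewhere — order is forced
initial: joint angles (θ0=270°, θ1=0°, e=0)
1. extend(-1) → joint angles (θ0=270°, θ1=0°, e=0)
2. extend(1) → joint angles (θ0=270°, θ1=0°, e=1)
all 25 alternatives checked — unique.

extend(-1), extend(1)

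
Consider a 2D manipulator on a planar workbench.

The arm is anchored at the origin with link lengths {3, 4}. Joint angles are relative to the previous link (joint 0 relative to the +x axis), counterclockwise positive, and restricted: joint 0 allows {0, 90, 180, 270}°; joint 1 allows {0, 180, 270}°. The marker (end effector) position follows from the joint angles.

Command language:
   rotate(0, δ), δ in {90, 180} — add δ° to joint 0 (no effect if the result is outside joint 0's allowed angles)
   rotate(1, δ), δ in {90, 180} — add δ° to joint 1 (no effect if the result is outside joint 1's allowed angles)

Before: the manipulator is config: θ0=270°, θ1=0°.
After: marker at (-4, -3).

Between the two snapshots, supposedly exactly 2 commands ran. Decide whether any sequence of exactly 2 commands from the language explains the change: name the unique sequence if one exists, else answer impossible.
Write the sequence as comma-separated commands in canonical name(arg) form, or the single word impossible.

rotate(1, 180), rotate(1, 90)

key: running rotate(1, 90) before rotate(1, 180) would end elsewhere — order is forced
t0: config: θ0=270°, θ1=0°
[1] after rotate(1, 180): config: θ0=270°, θ1=180°
[2] after rotate(1, 90): config: θ0=270°, θ1=270°
all 16 alternatives checked — unique.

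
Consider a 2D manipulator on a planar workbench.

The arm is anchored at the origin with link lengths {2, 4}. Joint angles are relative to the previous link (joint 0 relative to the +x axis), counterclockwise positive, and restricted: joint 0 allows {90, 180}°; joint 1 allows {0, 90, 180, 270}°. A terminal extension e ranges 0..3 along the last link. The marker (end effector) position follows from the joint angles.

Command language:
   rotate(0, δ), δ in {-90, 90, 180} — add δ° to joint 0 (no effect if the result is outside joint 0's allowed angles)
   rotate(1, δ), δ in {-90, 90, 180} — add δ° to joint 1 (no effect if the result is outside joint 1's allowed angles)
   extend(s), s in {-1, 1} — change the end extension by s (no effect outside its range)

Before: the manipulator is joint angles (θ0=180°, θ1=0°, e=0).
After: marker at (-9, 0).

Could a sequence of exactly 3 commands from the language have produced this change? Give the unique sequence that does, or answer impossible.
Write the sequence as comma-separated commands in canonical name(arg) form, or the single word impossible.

initial: joint angles (θ0=180°, θ1=0°, e=0)
[1] after extend(1): joint angles (θ0=180°, θ1=0°, e=1)
[2] after extend(1): joint angles (θ0=180°, θ1=0°, e=2)
[3] after extend(1): joint angles (θ0=180°, θ1=0°, e=3)
no other 3-command option fits: unique.

extend(1), extend(1), extend(1)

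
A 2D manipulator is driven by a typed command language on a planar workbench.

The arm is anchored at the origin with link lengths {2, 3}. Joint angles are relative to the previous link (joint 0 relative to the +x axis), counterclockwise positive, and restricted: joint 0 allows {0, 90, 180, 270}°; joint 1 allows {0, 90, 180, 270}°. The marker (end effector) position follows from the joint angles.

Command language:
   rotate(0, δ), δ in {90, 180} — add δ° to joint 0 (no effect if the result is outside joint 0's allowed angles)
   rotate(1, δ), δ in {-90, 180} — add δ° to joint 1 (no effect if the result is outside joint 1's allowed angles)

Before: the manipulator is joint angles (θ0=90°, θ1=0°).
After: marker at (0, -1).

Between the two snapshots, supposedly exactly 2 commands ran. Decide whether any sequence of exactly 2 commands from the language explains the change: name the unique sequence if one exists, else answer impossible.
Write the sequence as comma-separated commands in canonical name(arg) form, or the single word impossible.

rotate(1, -90), rotate(1, -90)

begin: joint angles (θ0=90°, θ1=0°)
t=1 rotate(1, -90) ⇒ joint angles (θ0=90°, θ1=270°)
t=2 rotate(1, -90) ⇒ joint angles (θ0=90°, θ1=180°)
all 16 alternatives checked — unique.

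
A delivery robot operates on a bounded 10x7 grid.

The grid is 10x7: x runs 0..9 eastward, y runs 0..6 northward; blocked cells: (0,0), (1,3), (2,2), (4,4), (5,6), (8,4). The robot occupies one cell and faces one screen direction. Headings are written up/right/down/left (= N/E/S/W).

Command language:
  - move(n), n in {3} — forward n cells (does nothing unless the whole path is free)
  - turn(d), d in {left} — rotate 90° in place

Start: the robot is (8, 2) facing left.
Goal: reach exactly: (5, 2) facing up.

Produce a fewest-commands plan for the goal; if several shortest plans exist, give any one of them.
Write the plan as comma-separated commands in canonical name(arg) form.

move(3), turn(left), turn(left), turn(left)

start: (8, 2) facing left
1. move(3) → (5, 2) facing left
2. turn(left) → (5, 2) facing down
3. turn(left) → (5, 2) facing right
4. turn(left) → (5, 2) facing up
shorter routes all fall short; 4 is best.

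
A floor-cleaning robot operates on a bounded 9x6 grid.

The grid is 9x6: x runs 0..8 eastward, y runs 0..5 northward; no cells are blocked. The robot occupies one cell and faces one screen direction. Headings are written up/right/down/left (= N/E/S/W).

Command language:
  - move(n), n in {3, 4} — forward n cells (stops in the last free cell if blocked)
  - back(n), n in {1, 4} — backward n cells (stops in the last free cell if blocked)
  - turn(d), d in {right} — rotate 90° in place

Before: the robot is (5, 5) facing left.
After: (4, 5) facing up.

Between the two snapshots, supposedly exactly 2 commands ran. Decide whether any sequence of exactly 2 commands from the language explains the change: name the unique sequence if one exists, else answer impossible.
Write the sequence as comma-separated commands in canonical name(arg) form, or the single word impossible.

impossible

checked all 2-command options: none fits.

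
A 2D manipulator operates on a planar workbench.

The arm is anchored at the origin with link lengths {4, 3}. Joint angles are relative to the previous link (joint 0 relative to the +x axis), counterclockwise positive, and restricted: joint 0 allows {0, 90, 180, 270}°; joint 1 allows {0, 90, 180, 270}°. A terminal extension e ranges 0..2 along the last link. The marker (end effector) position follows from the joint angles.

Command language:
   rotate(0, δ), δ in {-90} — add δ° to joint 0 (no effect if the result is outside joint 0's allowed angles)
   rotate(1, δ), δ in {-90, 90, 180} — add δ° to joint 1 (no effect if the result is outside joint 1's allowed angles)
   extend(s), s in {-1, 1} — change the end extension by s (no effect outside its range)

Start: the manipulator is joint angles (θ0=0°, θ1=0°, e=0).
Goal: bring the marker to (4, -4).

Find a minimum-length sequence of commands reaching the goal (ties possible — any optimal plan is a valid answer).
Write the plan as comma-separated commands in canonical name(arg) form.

rotate(1, -90), extend(1)

initial: joint angles (θ0=0°, θ1=0°, e=0)
t=1 rotate(1, -90) ⇒ joint angles (θ0=0°, θ1=270°, e=0)
t=2 extend(1) ⇒ joint angles (θ0=0°, θ1=270°, e=1)
no 1-step plan works, so 2 is optimal.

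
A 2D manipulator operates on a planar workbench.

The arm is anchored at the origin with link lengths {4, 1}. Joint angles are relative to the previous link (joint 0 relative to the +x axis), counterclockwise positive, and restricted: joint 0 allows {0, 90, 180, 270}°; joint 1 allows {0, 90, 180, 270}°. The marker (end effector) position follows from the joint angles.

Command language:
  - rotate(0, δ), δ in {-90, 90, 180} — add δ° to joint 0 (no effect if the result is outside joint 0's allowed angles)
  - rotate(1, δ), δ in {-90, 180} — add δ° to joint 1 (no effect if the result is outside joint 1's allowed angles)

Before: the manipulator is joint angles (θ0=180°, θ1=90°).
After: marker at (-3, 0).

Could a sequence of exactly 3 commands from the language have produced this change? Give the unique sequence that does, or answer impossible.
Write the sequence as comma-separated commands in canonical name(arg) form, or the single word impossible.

begin: joint angles (θ0=180°, θ1=90°)
t=1 rotate(1, -90) ⇒ joint angles (θ0=180°, θ1=0°)
t=2 rotate(1, -90) ⇒ joint angles (θ0=180°, θ1=270°)
t=3 rotate(1, -90) ⇒ joint angles (θ0=180°, θ1=180°)
no rival 3-sequence matches.

rotate(1, -90), rotate(1, -90), rotate(1, -90)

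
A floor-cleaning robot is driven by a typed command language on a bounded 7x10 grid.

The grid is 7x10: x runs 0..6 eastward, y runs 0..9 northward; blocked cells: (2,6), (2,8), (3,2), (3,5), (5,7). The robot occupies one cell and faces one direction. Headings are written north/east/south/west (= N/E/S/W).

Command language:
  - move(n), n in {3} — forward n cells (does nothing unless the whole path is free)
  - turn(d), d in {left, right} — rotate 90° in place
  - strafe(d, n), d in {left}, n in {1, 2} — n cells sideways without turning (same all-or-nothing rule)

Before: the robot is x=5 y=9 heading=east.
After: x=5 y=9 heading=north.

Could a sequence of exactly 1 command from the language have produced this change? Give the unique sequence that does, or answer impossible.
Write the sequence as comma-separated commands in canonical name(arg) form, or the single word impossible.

key: (5,9) unchanged — the single command moves nothing
from: x=5 y=9 heading=east
1. turn(left) → x=5 y=9 heading=north
all 5 alternatives checked — unique.

turn(left)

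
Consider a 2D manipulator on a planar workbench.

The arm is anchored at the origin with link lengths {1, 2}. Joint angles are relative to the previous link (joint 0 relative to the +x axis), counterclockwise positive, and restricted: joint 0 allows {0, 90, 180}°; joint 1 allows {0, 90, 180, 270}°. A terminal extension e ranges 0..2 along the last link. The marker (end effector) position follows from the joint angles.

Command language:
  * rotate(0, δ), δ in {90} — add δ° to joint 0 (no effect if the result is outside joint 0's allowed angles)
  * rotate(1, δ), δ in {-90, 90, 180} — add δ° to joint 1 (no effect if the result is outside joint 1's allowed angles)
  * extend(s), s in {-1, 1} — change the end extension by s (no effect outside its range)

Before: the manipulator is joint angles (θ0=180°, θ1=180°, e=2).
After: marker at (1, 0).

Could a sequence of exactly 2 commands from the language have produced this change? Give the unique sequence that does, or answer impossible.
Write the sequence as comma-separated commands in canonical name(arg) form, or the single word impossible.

start: joint angles (θ0=180°, θ1=180°, e=2)
1. extend(-1) → joint angles (θ0=180°, θ1=180°, e=1)
2. extend(-1) → joint angles (θ0=180°, θ1=180°, e=0)
uniquely the one of 36 2-step routes that fits.

extend(-1), extend(-1)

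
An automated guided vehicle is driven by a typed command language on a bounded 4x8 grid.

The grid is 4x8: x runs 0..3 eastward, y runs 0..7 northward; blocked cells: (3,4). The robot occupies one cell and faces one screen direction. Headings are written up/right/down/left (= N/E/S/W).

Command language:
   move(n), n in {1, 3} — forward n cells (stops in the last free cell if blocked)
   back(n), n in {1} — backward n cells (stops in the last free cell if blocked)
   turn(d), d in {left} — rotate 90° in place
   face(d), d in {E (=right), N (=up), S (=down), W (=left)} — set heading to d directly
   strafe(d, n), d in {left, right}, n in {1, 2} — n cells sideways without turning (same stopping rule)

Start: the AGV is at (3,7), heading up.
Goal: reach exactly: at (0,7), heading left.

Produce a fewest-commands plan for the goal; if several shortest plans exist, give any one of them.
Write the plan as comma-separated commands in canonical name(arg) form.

start: at (3,7), heading up
1. face(W) → at (3,7), heading left
2. move(3) → at (0,7), heading left
shorter routes all fall short; 2 is best.

face(W), move(3)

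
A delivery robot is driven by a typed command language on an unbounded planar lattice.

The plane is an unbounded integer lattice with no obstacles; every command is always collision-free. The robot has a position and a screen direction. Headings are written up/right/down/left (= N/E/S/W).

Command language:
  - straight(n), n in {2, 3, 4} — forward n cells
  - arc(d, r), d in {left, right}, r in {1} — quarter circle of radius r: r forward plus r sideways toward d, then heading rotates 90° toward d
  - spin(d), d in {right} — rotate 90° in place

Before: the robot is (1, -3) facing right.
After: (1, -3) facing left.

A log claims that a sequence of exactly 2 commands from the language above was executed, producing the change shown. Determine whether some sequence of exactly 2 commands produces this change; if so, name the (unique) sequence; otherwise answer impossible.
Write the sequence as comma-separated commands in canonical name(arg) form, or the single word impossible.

spin(right), spin(right)

key: parked at (1,-3) the whole time — nothing moves the robot
initial: (1, -3) facing right
[1] after spin(right): (1, -3) facing down
[2] after spin(right): (1, -3) facing left
uniquely the one of 36 2-step routes that fits.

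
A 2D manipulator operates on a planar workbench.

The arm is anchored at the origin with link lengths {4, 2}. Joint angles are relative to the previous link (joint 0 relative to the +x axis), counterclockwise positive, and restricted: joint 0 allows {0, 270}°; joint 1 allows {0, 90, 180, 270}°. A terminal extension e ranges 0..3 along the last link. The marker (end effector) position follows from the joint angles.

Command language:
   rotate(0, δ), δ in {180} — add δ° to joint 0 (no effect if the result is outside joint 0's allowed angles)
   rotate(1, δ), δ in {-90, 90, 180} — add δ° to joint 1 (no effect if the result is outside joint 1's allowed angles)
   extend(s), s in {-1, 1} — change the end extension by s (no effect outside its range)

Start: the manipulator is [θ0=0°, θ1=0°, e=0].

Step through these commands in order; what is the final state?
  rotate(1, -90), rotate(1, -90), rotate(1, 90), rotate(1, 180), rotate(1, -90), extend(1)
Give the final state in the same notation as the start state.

[θ0=0°, θ1=0°, e=1]

start: [θ0=0°, θ1=0°, e=0]
1. rotate(1, -90) → [θ0=0°, θ1=270°, e=0]
2. rotate(1, -90) → [θ0=0°, θ1=180°, e=0]
3. rotate(1, 90) → [θ0=0°, θ1=270°, e=0]
4. rotate(1, 180) → [θ0=0°, θ1=90°, e=0]
5. rotate(1, -90) → [θ0=0°, θ1=0°, e=0]
6. extend(1) → [θ0=0°, θ1=0°, e=1]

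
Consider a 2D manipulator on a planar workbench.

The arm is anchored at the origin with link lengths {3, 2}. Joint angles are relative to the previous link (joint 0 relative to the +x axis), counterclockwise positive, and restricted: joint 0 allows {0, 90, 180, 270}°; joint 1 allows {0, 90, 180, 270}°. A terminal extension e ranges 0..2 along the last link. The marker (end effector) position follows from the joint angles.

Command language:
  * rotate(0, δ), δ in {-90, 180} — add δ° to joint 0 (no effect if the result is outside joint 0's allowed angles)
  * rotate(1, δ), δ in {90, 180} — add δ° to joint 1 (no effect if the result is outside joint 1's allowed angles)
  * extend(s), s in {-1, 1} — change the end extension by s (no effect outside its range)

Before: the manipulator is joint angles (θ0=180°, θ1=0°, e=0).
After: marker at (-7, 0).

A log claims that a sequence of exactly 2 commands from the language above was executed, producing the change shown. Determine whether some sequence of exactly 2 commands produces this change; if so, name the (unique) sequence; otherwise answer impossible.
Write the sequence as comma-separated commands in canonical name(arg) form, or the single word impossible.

extend(1), extend(1)

start: joint angles (θ0=180°, θ1=0°, e=0)
step 1 (extend(1)): joint angles (θ0=180°, θ1=0°, e=1)
step 2 (extend(1)): joint angles (θ0=180°, θ1=0°, e=2)
no other 2-command option fits: unique.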